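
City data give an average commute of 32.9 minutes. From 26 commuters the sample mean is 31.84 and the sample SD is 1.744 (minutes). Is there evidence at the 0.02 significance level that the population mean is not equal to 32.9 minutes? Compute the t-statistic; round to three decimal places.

H0: μ = 32.9; H1: μ ≠ 32.9 (one-sample t-test, two-sided).
t = (x̄ − μ₀)/(s/√n) = (31.84 − 32.9)/(1.744/√26) = -3.099
df = n − 1 = 25
Two-sided p-value ≈ 0.0048
Since p ≈ 0.0048 < α = 0.02, reject H0; the data support H1.

-3.099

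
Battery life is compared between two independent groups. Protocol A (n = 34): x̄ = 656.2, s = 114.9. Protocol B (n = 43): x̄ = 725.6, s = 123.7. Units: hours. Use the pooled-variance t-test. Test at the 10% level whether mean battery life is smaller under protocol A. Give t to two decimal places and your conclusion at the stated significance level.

t = -2.52; reject H0

Let group 1 = protocol A, group 2 = protocol B. H0: μ_1 = μ_2; H1: μ_1 < μ_2 (two-sample pooled-variance t-test, left-tailed).
s_p² = [(34−1)·114.9² + (43−1)·123.7²]/(34+43−2) = 14377.8
t = (656.2 − 725.6)/√[14377.8·(1/34 + 1/43)] = -2.52
df = n₁ + n₂ − 2 = 75
p-value = P(T ≤ -2.52) ≈ 0.007
Since p ≈ 0.007 < α = 0.1, reject H0; the evidence is statistically significant.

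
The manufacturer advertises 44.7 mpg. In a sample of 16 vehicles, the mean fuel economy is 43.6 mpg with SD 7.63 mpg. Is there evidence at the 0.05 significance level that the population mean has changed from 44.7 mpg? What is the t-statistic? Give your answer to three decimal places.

-0.577

H0: μ = 44.7; H1: μ ≠ 44.7 (one-sample t-test, two-sided).
t = (x̄ − μ₀)/(s/√n) = (43.6 − 44.7)/(7.63/√16) = -0.577
df = n − 1 = 15
Two-sided p-value ≈ 0.573
Since p ≈ 0.573 > α = 0.05, fail to reject H0; the evidence is not statistically significant.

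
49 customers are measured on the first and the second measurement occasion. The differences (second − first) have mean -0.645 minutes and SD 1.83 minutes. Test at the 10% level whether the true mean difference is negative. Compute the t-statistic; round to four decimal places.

-2.4672

H0: μ_d = 0; H1: μ_d < 0 (paired t-test on the differences, left-tailed).
t = d̄/(s_d/√n) = -0.645/(1.83/√49) = -2.4672
df = n − 1 = 48
p-value = P(T ≤ -2.4672) ≈ 0.0086
Since p ≈ 0.0086 < α = 0.1, reject H0; the evidence is statistically significant.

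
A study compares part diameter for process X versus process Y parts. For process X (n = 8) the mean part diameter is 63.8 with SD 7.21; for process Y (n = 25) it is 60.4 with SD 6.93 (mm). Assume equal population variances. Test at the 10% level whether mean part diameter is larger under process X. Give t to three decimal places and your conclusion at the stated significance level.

Let group 1 = process X, group 2 = process Y. H0: μ_1 = μ_2; H1: μ_1 > μ_2 (two-sample pooled-variance t-test, right-tailed).
s_p² = [(8−1)·7.21² + (25−1)·6.93²]/(8+25−2) = 48.9189
t = (63.8 − 60.4)/√[48.9189·(1/8 + 1/25)] = 1.197
df = n₁ + n₂ − 2 = 31
p-value = P(T ≥ 1.197) ≈ 0.120
Since p ≈ 0.120 > α = 0.1, fail to reject H0; the evidence is not statistically significant.

t = 1.197; fail to reject H0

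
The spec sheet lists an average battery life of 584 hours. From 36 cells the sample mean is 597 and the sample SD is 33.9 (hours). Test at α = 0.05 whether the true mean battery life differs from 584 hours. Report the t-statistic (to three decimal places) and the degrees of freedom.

H0: μ = 584; H1: μ ≠ 584 (one-sample t-test, two-sided).
t = (x̄ − μ₀)/(s/√n) = (597 − 584)/(33.9/√36) = 2.301
df = n − 1 = 35
Two-sided p-value ≈ 0.0275
Since p ≈ 0.0275 < α = 0.05, reject H0; the data support H1.

t = 2.301, df = 35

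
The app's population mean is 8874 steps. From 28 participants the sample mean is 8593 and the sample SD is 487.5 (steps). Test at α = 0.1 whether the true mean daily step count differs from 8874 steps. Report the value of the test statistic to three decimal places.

-3.050

H0: μ = 8874; H1: μ ≠ 8874 (one-sample t-test, two-sided).
t = (x̄ − μ₀)/(s/√n) = (8593 − 8874)/(487.5/√28) = -3.050
df = n − 1 = 27
Two-sided p-value ≈ 0.0051
Since p ≈ 0.0051 < α = 0.1, reject H0; the evidence is statistically significant.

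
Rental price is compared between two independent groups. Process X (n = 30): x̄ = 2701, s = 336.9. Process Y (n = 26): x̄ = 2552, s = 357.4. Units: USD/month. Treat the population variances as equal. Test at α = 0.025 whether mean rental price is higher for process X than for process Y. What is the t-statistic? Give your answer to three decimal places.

Let group 1 = process X, group 2 = process Y. H0: μ_1 = μ_2; H1: μ_1 > μ_2 (two-sample pooled-variance t-test, right-tailed).
s_p² = [(30−1)·336.9² + (26−1)·357.4²]/(30+26−2) = 120091
t = (2701 − 2552)/√[120091·(1/30 + 1/26)] = 1.605
df = n₁ + n₂ − 2 = 54
p-value = P(T ≥ 1.605) ≈ 0.057
Since p ≈ 0.057 > α = 0.025, fail to reject H0; the evidence is not statistically significant.

1.605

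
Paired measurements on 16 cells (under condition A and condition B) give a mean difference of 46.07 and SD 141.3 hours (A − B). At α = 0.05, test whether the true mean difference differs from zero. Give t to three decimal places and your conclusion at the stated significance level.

t = 1.304; fail to reject H0

H0: μ_d = 0; H1: μ_d ≠ 0 (paired t-test on the differences, two-sided).
t = d̄/(s_d/√n) = 46.07/(141.3/√16) = 1.304
df = n − 1 = 15
Two-sided p-value ≈ 0.212
Since p ≈ 0.212 > α = 0.05, fail to reject H0; the data do not provide sufficient evidence against H0.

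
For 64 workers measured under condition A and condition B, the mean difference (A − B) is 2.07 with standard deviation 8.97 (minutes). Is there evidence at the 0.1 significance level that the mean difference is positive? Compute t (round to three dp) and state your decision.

t = 1.846; reject H0

H0: μ_d = 0; H1: μ_d > 0 (paired t-test on the differences, right-tailed).
t = d̄/(s_d/√n) = 2.07/(8.97/√64) = 1.846
df = n − 1 = 63
p-value = P(T ≥ 1.846) ≈ 0.035
Since p ≈ 0.035 < α = 0.1, reject H0; the evidence is statistically significant.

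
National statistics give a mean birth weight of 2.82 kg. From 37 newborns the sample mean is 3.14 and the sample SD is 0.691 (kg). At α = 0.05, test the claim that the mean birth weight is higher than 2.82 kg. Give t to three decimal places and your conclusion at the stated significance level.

t = 2.817; reject H0

H0: μ = 2.82; H1: μ > 2.82 (one-sample t-test, right-tailed).
t = (x̄ − μ₀)/(s/√n) = (3.14 − 2.82)/(0.691/√37) = 2.817
df = n − 1 = 36
p-value = P(T ≥ 2.817) ≈ 0.0039
Since p ≈ 0.0039 < α = 0.05, reject H0; the evidence is statistically significant.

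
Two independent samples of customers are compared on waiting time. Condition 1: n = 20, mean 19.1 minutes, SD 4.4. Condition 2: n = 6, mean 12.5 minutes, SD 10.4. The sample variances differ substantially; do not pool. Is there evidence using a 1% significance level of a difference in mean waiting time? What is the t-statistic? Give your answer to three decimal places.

1.514

Let group 1 = condition 1, group 2 = condition 2. H0: μ_1 = μ_2; H1: μ_1 ≠ μ_2 (Welch's two-sample t-test, two-sided).
t = (x̄_1 − x̄_2)/√(s_1²/n_1 + s_2²/n_2) = (19.1 − 12.5)/√(4.4²/20 + 10.4²/6) = 1.514
Welch–Satterthwaite df ≈ 5.55
Two-sided p-value ≈ 0.1847
Since p ≈ 0.1847 > α = 0.01, fail to reject H0; the evidence is not statistically significant.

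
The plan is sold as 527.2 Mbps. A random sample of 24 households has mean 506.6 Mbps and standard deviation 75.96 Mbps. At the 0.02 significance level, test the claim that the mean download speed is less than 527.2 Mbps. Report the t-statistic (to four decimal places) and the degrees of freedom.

H0: μ = 527.2; H1: μ < 527.2 (one-sample t-test, left-tailed).
t = (x̄ − μ₀)/(s/√n) = (506.6 − 527.2)/(75.96/√24) = -1.3286
df = n − 1 = 23
p-value = P(T ≤ -1.3286) ≈ 0.099
Since p ≈ 0.099 > α = 0.02, fail to reject H0; the data do not provide sufficient evidence against H0.

t = -1.3286, df = 23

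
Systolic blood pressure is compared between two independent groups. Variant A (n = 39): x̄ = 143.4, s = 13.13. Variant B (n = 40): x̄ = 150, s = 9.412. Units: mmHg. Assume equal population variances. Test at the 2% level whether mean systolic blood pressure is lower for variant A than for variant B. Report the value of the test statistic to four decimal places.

-2.5728

Let group 1 = variant A, group 2 = variant B. H0: μ_1 = μ_2; H1: μ_1 < μ_2 (two-sample pooled-variance t-test, left-tailed).
s_p² = [(39−1)·13.13² + (40−1)·9.412²]/(39+40−2) = 129.947
t = (143.4 − 150)/√[129.947·(1/39 + 1/40)] = -2.5728
df = n₁ + n₂ − 2 = 77
p-value = P(T ≤ -2.5728) ≈ 0.0060
Since p ≈ 0.0060 < α = 0.02, reject H0; the data support H1.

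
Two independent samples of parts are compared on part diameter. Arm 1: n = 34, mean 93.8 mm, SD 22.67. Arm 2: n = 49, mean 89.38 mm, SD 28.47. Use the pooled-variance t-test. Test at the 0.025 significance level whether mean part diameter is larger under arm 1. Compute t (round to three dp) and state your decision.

t = 0.754; fail to reject H0

Let group 1 = arm 1, group 2 = arm 2. H0: μ_1 = μ_2; H1: μ_1 > μ_2 (two-sample pooled-variance t-test, right-tailed).
s_p² = [(34−1)·22.67² + (49−1)·28.47²]/(34+49−2) = 689.699
t = (93.8 − 89.38)/√[689.699·(1/34 + 1/49)] = 0.754
df = n₁ + n₂ − 2 = 81
p-value = P(T ≥ 0.754) ≈ 0.2265
Since p ≈ 0.2265 > α = 0.025, fail to reject H0; the evidence is not statistically significant.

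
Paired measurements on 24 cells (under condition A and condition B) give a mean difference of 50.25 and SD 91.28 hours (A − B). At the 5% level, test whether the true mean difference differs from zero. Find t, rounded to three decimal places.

2.697

H0: μ_d = 0; H1: μ_d ≠ 0 (paired t-test on the differences, two-sided).
t = d̄/(s_d/√n) = 50.25/(91.28/√24) = 2.697
df = n − 1 = 23
Two-sided p-value ≈ 0.0129
Since p ≈ 0.0129 < α = 0.05, reject H0; the evidence is statistically significant.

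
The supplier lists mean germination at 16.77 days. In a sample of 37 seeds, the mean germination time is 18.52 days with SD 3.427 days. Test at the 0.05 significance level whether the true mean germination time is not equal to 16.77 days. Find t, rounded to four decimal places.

3.1062

H0: μ = 16.77; H1: μ ≠ 16.77 (one-sample t-test, two-sided).
t = (x̄ − μ₀)/(s/√n) = (18.52 − 16.77)/(3.427/√37) = 3.1062
df = n − 1 = 36
Two-sided p-value ≈ 0.004
Since p ≈ 0.004 < α = 0.05, reject H0; the data support H1.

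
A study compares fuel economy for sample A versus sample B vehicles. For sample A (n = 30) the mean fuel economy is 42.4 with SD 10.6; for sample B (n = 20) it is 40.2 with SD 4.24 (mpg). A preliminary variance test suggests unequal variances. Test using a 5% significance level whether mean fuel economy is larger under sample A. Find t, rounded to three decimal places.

Let group 1 = sample A, group 2 = sample B. H0: μ_1 = μ_2; H1: μ_1 > μ_2 (Welch's two-sample t-test, right-tailed).
t = (x̄_1 − x̄_2)/√(s_1²/n_1 + s_2²/n_2) = (42.4 − 40.2)/√(10.6²/30 + 4.24²/20) = 1.021
Welch–Satterthwaite df ≈ 40.99
p-value = P(T ≥ 1.021) ≈ 0.157
Since p ≈ 0.157 > α = 0.05, fail to reject H0; the data do not provide sufficient evidence against H0.

1.021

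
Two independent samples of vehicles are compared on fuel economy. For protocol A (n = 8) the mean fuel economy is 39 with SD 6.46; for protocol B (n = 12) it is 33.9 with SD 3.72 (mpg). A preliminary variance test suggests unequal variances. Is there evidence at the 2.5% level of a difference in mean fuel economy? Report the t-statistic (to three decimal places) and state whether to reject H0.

t = 2.021; fail to reject H0

Let group 1 = protocol A, group 2 = protocol B. H0: μ_1 = μ_2; H1: μ_1 ≠ μ_2 (Welch's two-sample t-test, two-sided).
t = (x̄_1 − x̄_2)/√(s_1²/n_1 + s_2²/n_2) = (39 − 33.9)/√(6.46²/8 + 3.72²/12) = 2.021
Welch–Satterthwaite df ≈ 10.12
Two-sided p-value ≈ 0.071
Since p ≈ 0.071 > α = 0.025, fail to reject H0; the evidence is not statistically significant.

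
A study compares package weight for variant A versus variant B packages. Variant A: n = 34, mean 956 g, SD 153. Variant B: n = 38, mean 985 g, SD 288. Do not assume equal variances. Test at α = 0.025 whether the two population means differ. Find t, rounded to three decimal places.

Let group 1 = variant A, group 2 = variant B. H0: μ_1 = μ_2; H1: μ_1 ≠ μ_2 (Welch's two-sample t-test, two-sided).
t = (x̄_1 − x̄_2)/√(s_1²/n_1 + s_2²/n_2) = (956 − 985)/√(153²/34 + 288²/38) = -0.541
Welch–Satterthwaite df ≈ 57.60
Two-sided p-value ≈ 0.590
Since p ≈ 0.590 > α = 0.025, fail to reject H0; the evidence is not statistically significant.

-0.541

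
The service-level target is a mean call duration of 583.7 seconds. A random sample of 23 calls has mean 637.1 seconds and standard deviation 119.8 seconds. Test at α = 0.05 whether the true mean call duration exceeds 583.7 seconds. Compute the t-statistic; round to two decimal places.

H0: μ = 583.7; H1: μ > 583.7 (one-sample t-test, right-tailed).
t = (x̄ − μ₀)/(s/√n) = (637.1 − 583.7)/(119.8/√23) = 2.14
df = n − 1 = 22
p-value = P(T ≥ 2.14) ≈ 0.0220
Since p ≈ 0.0220 < α = 0.05, reject H0; the data support H1.

2.14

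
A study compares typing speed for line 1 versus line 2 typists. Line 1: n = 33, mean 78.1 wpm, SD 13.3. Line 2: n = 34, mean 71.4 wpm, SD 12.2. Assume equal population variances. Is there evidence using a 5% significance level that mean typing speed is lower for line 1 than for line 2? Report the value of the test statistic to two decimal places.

2.15

Let group 1 = line 1, group 2 = line 2. H0: μ_1 = μ_2; H1: μ_1 < μ_2 (two-sample pooled-variance t-test, left-tailed).
s_p² = [(33−1)·13.3² + (34−1)·12.2²]/(33+34−2) = 162.649
t = (78.1 − 71.4)/√[162.649·(1/33 + 1/34)] = 2.15
df = n₁ + n₂ − 2 = 65
p-value = P(T ≤ 2.15) ≈ 0.982
Since p ≈ 0.982 > α = 0.05, fail to reject H0; the data do not provide sufficient evidence against H0.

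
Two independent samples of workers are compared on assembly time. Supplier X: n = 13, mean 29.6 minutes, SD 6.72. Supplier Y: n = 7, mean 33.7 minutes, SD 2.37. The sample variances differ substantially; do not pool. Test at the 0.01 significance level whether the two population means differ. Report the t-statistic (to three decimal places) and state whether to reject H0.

Let group 1 = supplier X, group 2 = supplier Y. H0: μ_1 = μ_2; H1: μ_1 ≠ μ_2 (Welch's two-sample t-test, two-sided).
t = (x̄_1 − x̄_2)/√(s_1²/n_1 + s_2²/n_2) = (29.6 − 33.7)/√(6.72²/13 + 2.37²/7) = -1.983
Welch–Satterthwaite df ≈ 16.43
Two-sided p-value ≈ 0.0644
Since p ≈ 0.0644 > α = 0.01, fail to reject H0; the evidence is not statistically significant.

t = -1.983; fail to reject H0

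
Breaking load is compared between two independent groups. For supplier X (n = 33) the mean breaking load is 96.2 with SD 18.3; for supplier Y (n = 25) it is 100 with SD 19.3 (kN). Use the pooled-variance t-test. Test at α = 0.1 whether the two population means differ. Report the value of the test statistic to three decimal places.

-0.765

Let group 1 = supplier X, group 2 = supplier Y. H0: μ_1 = μ_2; H1: μ_1 ≠ μ_2 (two-sample pooled-variance t-test, two-sided).
s_p² = [(33−1)·18.3² + (25−1)·19.3²]/(33+25−2) = 351.004
t = (96.2 − 100)/√[351.004·(1/33 + 1/25)] = -0.765
df = n₁ + n₂ − 2 = 56
Two-sided p-value ≈ 0.4475
Since p ≈ 0.4475 > α = 0.1, fail to reject H0; the data do not provide sufficient evidence against H0.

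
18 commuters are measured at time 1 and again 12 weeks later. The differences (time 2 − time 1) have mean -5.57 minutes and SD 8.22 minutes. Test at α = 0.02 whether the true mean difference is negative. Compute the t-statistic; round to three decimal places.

H0: μ_d = 0; H1: μ_d < 0 (paired t-test on the differences, left-tailed).
t = d̄/(s_d/√n) = -5.57/(8.22/√18) = -2.875
df = n − 1 = 17
p-value = P(T ≤ -2.875) ≈ 0.0053
Since p ≈ 0.0053 < α = 0.02, reject H0; the evidence is statistically significant.

-2.875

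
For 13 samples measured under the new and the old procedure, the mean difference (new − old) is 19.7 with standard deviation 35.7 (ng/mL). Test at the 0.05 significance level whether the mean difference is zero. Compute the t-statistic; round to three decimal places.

1.990

H0: μ_d = 0; H1: μ_d ≠ 0 (paired t-test on the differences, two-sided).
t = d̄/(s_d/√n) = 19.7/(35.7/√13) = 1.990
df = n − 1 = 12
Two-sided p-value ≈ 0.070
Since p ≈ 0.070 > α = 0.05, fail to reject H0; the data do not provide sufficient evidence against H0.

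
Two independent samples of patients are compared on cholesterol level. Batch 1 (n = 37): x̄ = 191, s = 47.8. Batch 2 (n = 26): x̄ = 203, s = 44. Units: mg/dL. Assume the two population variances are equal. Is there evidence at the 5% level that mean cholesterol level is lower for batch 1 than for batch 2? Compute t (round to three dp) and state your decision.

Let group 1 = batch 1, group 2 = batch 2. H0: μ_1 = μ_2; H1: μ_1 < μ_2 (two-sample pooled-variance t-test, left-tailed).
s_p² = [(37−1)·47.8² + (26−1)·44²]/(37+26−2) = 2141.87
t = (191 − 203)/√[2141.87·(1/37 + 1/26)] = -1.013
df = n₁ + n₂ − 2 = 61
p-value = P(T ≤ -1.013) ≈ 0.157
Since p ≈ 0.157 > α = 0.05, fail to reject H0; the data do not provide sufficient evidence against H0.

t = -1.013; fail to reject H0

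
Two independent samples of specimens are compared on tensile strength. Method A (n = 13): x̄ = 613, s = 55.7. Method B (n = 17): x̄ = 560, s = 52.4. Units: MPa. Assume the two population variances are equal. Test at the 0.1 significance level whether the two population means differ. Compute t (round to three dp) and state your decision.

Let group 1 = method A, group 2 = method B. H0: μ_1 = μ_2; H1: μ_1 ≠ μ_2 (two-sample pooled-variance t-test, two-sided).
s_p² = [(13−1)·55.7² + (17−1)·52.4²]/(13+17−2) = 2898.64
t = (613 − 560)/√[2898.64·(1/13 + 1/17)] = 2.672
df = n₁ + n₂ − 2 = 28
Two-sided p-value ≈ 0.012
Since p ≈ 0.012 < α = 0.1, reject H0; the data support H1.

t = 2.672; reject H0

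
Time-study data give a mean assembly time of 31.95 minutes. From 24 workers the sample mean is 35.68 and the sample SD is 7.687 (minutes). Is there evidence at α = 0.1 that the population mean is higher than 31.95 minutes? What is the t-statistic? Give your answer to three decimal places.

H0: μ = 31.95; H1: μ > 31.95 (one-sample t-test, right-tailed).
t = (x̄ − μ₀)/(s/√n) = (35.68 − 31.95)/(7.687/√24) = 2.377
df = n − 1 = 23
p-value = P(T ≥ 2.377) ≈ 0.013
Since p ≈ 0.013 < α = 0.1, reject H0; the data support H1.

2.377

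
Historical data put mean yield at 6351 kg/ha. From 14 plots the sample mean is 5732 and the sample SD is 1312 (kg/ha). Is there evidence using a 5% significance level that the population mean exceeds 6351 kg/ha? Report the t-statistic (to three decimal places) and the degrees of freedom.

t = -1.765, df = 13

H0: μ = 6351; H1: μ > 6351 (one-sample t-test, right-tailed).
t = (x̄ − μ₀)/(s/√n) = (5732 − 6351)/(1312/√14) = -1.765
df = n − 1 = 13
p-value = P(T ≥ -1.765) ≈ 0.9495
Since p ≈ 0.9495 > α = 0.05, fail to reject H0; the data do not provide sufficient evidence against H0.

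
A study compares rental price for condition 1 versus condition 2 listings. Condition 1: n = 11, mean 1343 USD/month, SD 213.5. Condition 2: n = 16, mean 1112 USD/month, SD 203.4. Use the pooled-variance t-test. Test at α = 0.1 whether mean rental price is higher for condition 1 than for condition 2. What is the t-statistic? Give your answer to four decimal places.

2.8423

Let group 1 = condition 1, group 2 = condition 2. H0: μ_1 = μ_2; H1: μ_1 > μ_2 (two-sample pooled-variance t-test, right-tailed).
s_p² = [(11−1)·213.5² + (16−1)·203.4²]/(11+16−2) = 43055.8
t = (1343 − 1112)/√[43055.8·(1/11 + 1/16)] = 2.8423
df = n₁ + n₂ − 2 = 25
p-value = P(T ≥ 2.8423) ≈ 0.0044
Since p ≈ 0.0044 < α = 0.1, reject H0; the evidence is statistically significant.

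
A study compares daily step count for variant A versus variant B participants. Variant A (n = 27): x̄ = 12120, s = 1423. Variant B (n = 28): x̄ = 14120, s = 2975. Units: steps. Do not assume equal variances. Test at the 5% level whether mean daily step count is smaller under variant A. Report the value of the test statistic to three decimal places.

-3.198

Let group 1 = variant A, group 2 = variant B. H0: μ_1 = μ_2; H1: μ_1 < μ_2 (Welch's two-sample t-test, left-tailed).
t = (x̄_1 − x̄_2)/√(s_1²/n_1 + s_2²/n_2) = (12120 − 14120)/√(1423²/27 + 2975²/28) = -3.198
Welch–Satterthwaite df ≈ 39.05
p-value = P(T ≤ -3.198) ≈ 0.001
Since p ≈ 0.001 < α = 0.05, reject H0; the evidence is statistically significant.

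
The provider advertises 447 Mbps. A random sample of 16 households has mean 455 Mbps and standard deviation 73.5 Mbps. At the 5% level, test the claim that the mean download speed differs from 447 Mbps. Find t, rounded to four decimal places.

0.4354

H0: μ = 447; H1: μ ≠ 447 (one-sample t-test, two-sided).
t = (x̄ − μ₀)/(s/√n) = (455 − 447)/(73.5/√16) = 0.4354
df = n − 1 = 15
Two-sided p-value ≈ 0.6695
Since p ≈ 0.6695 > α = 0.05, fail to reject H0; the data do not provide sufficient evidence against H0.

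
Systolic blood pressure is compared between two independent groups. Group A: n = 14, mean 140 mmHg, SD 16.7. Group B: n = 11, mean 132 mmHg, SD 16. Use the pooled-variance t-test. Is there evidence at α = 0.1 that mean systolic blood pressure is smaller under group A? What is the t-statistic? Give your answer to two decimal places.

1.21

Let group 1 = group A, group 2 = group B. H0: μ_1 = μ_2; H1: μ_1 < μ_2 (two-sample pooled-variance t-test, left-tailed).
s_p² = [(14−1)·16.7² + (11−1)·16²]/(14+11−2) = 268.938
t = (140 − 132)/√[268.938·(1/14 + 1/11)] = 1.21
df = n₁ + n₂ − 2 = 23
p-value = P(T ≤ 1.21) ≈ 0.8809
Since p ≈ 0.8809 > α = 0.1, fail to reject H0; the data do not provide sufficient evidence against H0.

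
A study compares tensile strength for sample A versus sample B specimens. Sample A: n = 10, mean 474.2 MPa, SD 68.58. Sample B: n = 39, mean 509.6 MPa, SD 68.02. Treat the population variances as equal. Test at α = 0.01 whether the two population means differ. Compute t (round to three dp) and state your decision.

Let group 1 = sample A, group 2 = sample B. H0: μ_1 = μ_2; H1: μ_1 ≠ μ_2 (two-sample pooled-variance t-test, two-sided).
s_p² = [(10−1)·68.58² + (39−1)·68.02²]/(10+39−2) = 4641.37
t = (474.2 − 509.6)/√[4641.37·(1/10 + 1/39)] = -1.466
df = n₁ + n₂ − 2 = 47
Two-sided p-value ≈ 0.149
Since p ≈ 0.149 > α = 0.01, fail to reject H0; the data do not provide sufficient evidence against H0.

t = -1.466; fail to reject H0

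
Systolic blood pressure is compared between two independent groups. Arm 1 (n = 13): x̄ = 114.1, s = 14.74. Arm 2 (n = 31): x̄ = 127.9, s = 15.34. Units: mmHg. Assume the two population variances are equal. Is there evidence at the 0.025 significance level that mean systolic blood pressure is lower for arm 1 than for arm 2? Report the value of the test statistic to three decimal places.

Let group 1 = arm 1, group 2 = arm 2. H0: μ_1 = μ_2; H1: μ_1 < μ_2 (two-sample pooled-variance t-test, left-tailed).
s_p² = [(13−1)·14.74² + (31−1)·15.34²]/(13+31−2) = 230.159
t = (114.1 − 127.9)/√[230.159·(1/13 + 1/31)] = -2.753
df = n₁ + n₂ − 2 = 42
p-value = P(T ≤ -2.753) ≈ 0.0043
Since p ≈ 0.0043 < α = 0.025, reject H0; the evidence is statistically significant.

-2.753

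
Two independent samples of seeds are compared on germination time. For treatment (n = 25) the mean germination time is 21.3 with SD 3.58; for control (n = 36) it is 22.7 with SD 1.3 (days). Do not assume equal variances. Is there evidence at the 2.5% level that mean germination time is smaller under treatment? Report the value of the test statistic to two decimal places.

Let group 1 = treatment, group 2 = control. H0: μ_1 = μ_2; H1: μ_1 < μ_2 (Welch's two-sample t-test, left-tailed).
t = (x̄_1 − x̄_2)/√(s_1²/n_1 + s_2²/n_2) = (21.3 − 22.7)/√(3.58²/25 + 1.3²/36) = -1.87
Welch–Satterthwaite df ≈ 28.43
p-value = P(T ≤ -1.87) ≈ 0.036
Since p ≈ 0.036 > α = 0.025, fail to reject H0; the data do not provide sufficient evidence against H0.

-1.87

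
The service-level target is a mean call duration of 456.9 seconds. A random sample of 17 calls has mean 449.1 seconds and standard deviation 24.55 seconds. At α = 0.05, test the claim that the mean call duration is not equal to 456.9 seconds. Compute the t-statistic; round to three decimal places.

-1.310

H0: μ = 456.9; H1: μ ≠ 456.9 (one-sample t-test, two-sided).
t = (x̄ − μ₀)/(s/√n) = (449.1 − 456.9)/(24.55/√17) = -1.310
df = n − 1 = 16
Two-sided p-value ≈ 0.209
Since p ≈ 0.209 > α = 0.05, fail to reject H0; the evidence is not statistically significant.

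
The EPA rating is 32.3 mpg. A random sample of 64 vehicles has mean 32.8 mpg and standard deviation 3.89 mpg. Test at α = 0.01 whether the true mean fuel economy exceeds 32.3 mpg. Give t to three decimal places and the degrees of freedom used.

t = 1.028, df = 63

H0: μ = 32.3; H1: μ > 32.3 (one-sample t-test, right-tailed).
t = (x̄ − μ₀)/(s/√n) = (32.8 − 32.3)/(3.89/√64) = 1.028
df = n − 1 = 63
p-value = P(T ≥ 1.028) ≈ 0.1539
Since p ≈ 0.1539 > α = 0.01, fail to reject H0; the data do not provide sufficient evidence against H0.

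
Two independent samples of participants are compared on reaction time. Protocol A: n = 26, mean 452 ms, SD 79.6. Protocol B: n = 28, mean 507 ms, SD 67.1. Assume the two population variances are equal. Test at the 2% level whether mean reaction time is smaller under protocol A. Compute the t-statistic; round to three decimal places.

Let group 1 = protocol A, group 2 = protocol B. H0: μ_1 = μ_2; H1: μ_1 < μ_2 (two-sample pooled-variance t-test, left-tailed).
s_p² = [(26−1)·79.6² + (28−1)·67.1²]/(26+28−2) = 5384.02
t = (452 − 507)/√[5384.02·(1/26 + 1/28)] = -2.752
df = n₁ + n₂ − 2 = 52
p-value = P(T ≤ -2.752) ≈ 0.004
Since p ≈ 0.004 < α = 0.02, reject H0; the data support H1.

-2.752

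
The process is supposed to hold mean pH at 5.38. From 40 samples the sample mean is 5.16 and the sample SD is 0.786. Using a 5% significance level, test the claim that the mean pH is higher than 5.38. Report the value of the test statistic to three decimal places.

H0: μ = 5.38; H1: μ > 5.38 (one-sample t-test, right-tailed).
t = (x̄ − μ₀)/(s/√n) = (5.16 − 5.38)/(0.786/√40) = -1.770
df = n − 1 = 39
p-value = P(T ≥ -1.770) ≈ 0.9577
Since p ≈ 0.9577 > α = 0.05, fail to reject H0; the data do not provide sufficient evidence against H0.

-1.770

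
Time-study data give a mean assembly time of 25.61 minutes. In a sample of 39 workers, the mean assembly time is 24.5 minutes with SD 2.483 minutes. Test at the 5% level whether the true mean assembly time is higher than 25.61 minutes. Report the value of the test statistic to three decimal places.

-2.792

H0: μ = 25.61; H1: μ > 25.61 (one-sample t-test, right-tailed).
t = (x̄ − μ₀)/(s/√n) = (24.5 − 25.61)/(2.483/√39) = -2.792
df = n − 1 = 38
p-value = P(T ≥ -2.792) ≈ 0.996
Since p ≈ 0.996 > α = 0.05, fail to reject H0; the evidence is not statistically significant.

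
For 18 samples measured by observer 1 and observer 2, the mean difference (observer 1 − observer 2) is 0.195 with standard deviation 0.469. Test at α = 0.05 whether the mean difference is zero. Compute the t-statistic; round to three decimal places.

H0: μ_d = 0; H1: μ_d ≠ 0 (paired t-test on the differences, two-sided).
t = d̄/(s_d/√n) = 0.195/(0.469/√18) = 1.764
df = n − 1 = 17
Two-sided p-value ≈ 0.0957
Since p ≈ 0.0957 > α = 0.05, fail to reject H0; the evidence is not statistically significant.

1.764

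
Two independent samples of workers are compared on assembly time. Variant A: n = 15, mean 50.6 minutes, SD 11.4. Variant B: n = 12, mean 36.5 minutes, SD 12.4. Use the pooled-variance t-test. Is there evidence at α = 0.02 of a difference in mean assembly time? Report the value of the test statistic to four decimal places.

Let group 1 = variant A, group 2 = variant B. H0: μ_1 = μ_2; H1: μ_1 ≠ μ_2 (two-sample pooled-variance t-test, two-sided).
s_p² = [(15−1)·11.4² + (12−1)·12.4²]/(15+12−2) = 140.432
t = (50.6 − 36.5)/√[140.432·(1/15 + 1/12)] = 3.0721
df = n₁ + n₂ − 2 = 25
Two-sided p-value ≈ 0.0051
Since p ≈ 0.0051 < α = 0.02, reject H0; the evidence is statistically significant.

3.0721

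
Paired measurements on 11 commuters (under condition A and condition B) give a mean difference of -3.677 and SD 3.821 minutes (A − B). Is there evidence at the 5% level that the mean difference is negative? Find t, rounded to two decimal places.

H0: μ_d = 0; H1: μ_d < 0 (paired t-test on the differences, left-tailed).
t = d̄/(s_d/√n) = -3.677/(3.821/√11) = -3.19
df = n − 1 = 10
p-value = P(T ≤ -3.19) ≈ 0.0048
Since p ≈ 0.0048 < α = 0.05, reject H0; the data support H1.

-3.19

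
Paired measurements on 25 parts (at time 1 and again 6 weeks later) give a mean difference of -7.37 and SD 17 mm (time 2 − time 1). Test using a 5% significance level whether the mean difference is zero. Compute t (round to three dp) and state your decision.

H0: μ_d = 0; H1: μ_d ≠ 0 (paired t-test on the differences, two-sided).
t = d̄/(s_d/√n) = -7.37/(17/√25) = -2.168
df = n − 1 = 24
Two-sided p-value ≈ 0.040
Since p ≈ 0.040 < α = 0.05, reject H0; the evidence is statistically significant.

t = -2.168; reject H0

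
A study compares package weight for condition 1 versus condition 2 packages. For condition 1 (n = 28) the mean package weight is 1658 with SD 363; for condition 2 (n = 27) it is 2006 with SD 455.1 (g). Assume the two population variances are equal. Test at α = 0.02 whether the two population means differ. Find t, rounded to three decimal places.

-3.141

Let group 1 = condition 1, group 2 = condition 2. H0: μ_1 = μ_2; H1: μ_1 ≠ μ_2 (two-sample pooled-variance t-test, two-sided).
s_p² = [(28−1)·363² + (27−1)·455.1²]/(28+27−2) = 168732
t = (1658 − 2006)/√[168732·(1/28 + 1/27)] = -3.141
df = n₁ + n₂ − 2 = 53
Two-sided p-value ≈ 0.0028
Since p ≈ 0.0028 < α = 0.02, reject H0; the evidence is statistically significant.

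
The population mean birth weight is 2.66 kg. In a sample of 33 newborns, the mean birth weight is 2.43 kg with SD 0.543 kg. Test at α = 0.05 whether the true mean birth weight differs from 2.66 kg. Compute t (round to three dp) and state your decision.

H0: μ = 2.66; H1: μ ≠ 2.66 (one-sample t-test, two-sided).
t = (x̄ − μ₀)/(s/√n) = (2.43 − 2.66)/(0.543/√33) = -2.433
df = n − 1 = 32
Two-sided p-value ≈ 0.021
Since p ≈ 0.021 < α = 0.05, reject H0; the data support H1.

t = -2.433; reject H0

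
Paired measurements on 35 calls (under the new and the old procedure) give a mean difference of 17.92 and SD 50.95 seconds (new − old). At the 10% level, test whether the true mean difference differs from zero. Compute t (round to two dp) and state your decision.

H0: μ_d = 0; H1: μ_d ≠ 0 (paired t-test on the differences, two-sided).
t = d̄/(s_d/√n) = 17.92/(50.95/√35) = 2.08
df = n − 1 = 34
Two-sided p-value ≈ 0.0451
Since p ≈ 0.0451 < α = 0.1, reject H0; the evidence is statistically significant.

t = 2.08; reject H0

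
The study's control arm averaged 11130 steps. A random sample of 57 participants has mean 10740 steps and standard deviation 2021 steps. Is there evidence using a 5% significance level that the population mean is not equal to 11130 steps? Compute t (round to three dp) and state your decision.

t = -1.457; fail to reject H0

H0: μ = 11130; H1: μ ≠ 11130 (one-sample t-test, two-sided).
t = (x̄ − μ₀)/(s/√n) = (10740 − 11130)/(2021/√57) = -1.457
df = n − 1 = 56
Two-sided p-value ≈ 0.151
Since p ≈ 0.151 > α = 0.05, fail to reject H0; the evidence is not statistically significant.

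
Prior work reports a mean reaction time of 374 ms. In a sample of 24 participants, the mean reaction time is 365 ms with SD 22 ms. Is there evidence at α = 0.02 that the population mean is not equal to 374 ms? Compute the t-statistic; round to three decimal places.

-2.004

H0: μ = 374; H1: μ ≠ 374 (one-sample t-test, two-sided).
t = (x̄ − μ₀)/(s/√n) = (365 − 374)/(22/√24) = -2.004
df = n − 1 = 23
Two-sided p-value ≈ 0.0570
Since p ≈ 0.0570 > α = 0.02, fail to reject H0; the evidence is not statistically significant.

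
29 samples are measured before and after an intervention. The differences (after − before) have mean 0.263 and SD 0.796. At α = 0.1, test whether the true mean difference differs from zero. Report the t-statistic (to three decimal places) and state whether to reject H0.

H0: μ_d = 0; H1: μ_d ≠ 0 (paired t-test on the differences, two-sided).
t = d̄/(s_d/√n) = 0.263/(0.796/√29) = 1.779
df = n − 1 = 28
Two-sided p-value ≈ 0.086
Since p ≈ 0.086 < α = 0.1, reject H0; the evidence is statistically significant.

t = 1.779; reject H0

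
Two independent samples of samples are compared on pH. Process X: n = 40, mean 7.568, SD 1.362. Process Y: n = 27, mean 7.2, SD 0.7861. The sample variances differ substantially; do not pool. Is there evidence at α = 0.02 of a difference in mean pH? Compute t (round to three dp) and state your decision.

t = 1.398; fail to reject H0

Let group 1 = process X, group 2 = process Y. H0: μ_1 = μ_2; H1: μ_1 ≠ μ_2 (Welch's two-sample t-test, two-sided).
t = (x̄_1 − x̄_2)/√(s_1²/n_1 + s_2²/n_2) = (7.568 − 7.2)/√(1.362²/40 + 0.7861²/27) = 1.398
Welch–Satterthwaite df ≈ 63.72
Two-sided p-value ≈ 0.167
Since p ≈ 0.167 > α = 0.02, fail to reject H0; the data do not provide sufficient evidence against H0.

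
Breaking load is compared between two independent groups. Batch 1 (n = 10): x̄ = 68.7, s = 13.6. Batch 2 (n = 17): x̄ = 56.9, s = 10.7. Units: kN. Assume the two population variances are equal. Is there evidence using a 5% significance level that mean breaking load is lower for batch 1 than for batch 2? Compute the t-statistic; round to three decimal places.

Let group 1 = batch 1, group 2 = batch 2. H0: μ_1 = μ_2; H1: μ_1 < μ_2 (two-sample pooled-variance t-test, left-tailed).
s_p² = [(10−1)·13.6² + (17−1)·10.7²]/(10+17−2) = 139.859
t = (68.7 − 56.9)/√[139.859·(1/10 + 1/17)] = 2.504
df = n₁ + n₂ − 2 = 25
p-value = P(T ≤ 2.504) ≈ 0.990
Since p ≈ 0.990 > α = 0.05, fail to reject H0; the evidence is not statistically significant.

2.504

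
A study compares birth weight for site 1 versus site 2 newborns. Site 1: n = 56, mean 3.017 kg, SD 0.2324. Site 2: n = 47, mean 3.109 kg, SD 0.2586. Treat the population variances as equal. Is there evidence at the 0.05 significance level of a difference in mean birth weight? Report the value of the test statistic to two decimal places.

-1.90

Let group 1 = site 1, group 2 = site 2. H0: μ_1 = μ_2; H1: μ_1 ≠ μ_2 (two-sample pooled-variance t-test, two-sided).
s_p² = [(56−1)·0.2324² + (47−1)·0.2586²]/(56+47−2) = 0.0598687
t = (3.017 − 3.109)/√[0.0598687·(1/56 + 1/47)] = -1.90
df = n₁ + n₂ − 2 = 101
Two-sided p-value ≈ 0.060
Since p ≈ 0.060 > α = 0.05, fail to reject H0; the evidence is not statistically significant.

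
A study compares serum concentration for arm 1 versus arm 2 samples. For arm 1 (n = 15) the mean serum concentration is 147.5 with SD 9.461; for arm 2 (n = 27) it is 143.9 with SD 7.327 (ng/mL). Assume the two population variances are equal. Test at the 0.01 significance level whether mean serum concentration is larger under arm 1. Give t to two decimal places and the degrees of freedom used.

t = 1.37, df = 40

Let group 1 = arm 1, group 2 = arm 2. H0: μ_1 = μ_2; H1: μ_1 > μ_2 (two-sample pooled-variance t-test, right-tailed).
s_p² = [(15−1)·9.461² + (27−1)·7.327²]/(15+27−2) = 66.2239
t = (147.5 − 143.9)/√[66.2239·(1/15 + 1/27)] = 1.37
df = n₁ + n₂ − 2 = 40
p-value = P(T ≥ 1.37) ≈ 0.089
Since p ≈ 0.089 > α = 0.01, fail to reject H0; the evidence is not statistically significant.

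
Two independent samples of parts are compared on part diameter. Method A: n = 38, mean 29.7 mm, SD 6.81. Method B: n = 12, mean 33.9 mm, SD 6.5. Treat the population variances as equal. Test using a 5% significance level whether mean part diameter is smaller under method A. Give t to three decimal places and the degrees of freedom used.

Let group 1 = method A, group 2 = method B. H0: μ_1 = μ_2; H1: μ_1 < μ_2 (two-sample pooled-variance t-test, left-tailed).
s_p² = [(38−1)·6.81² + (12−1)·6.5²]/(38+12−2) = 45.4305
t = (29.7 − 33.9)/√[45.4305·(1/38 + 1/12)] = -1.882
df = n₁ + n₂ − 2 = 48
p-value = P(T ≤ -1.882) ≈ 0.0330
Since p ≈ 0.0330 < α = 0.05, reject H0; the evidence is statistically significant.

t = -1.882, df = 48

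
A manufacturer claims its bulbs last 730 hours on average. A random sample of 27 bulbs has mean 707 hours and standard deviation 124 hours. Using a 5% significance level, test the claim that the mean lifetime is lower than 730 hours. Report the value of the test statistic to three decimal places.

H0: μ = 730; H1: μ < 730 (one-sample t-test, left-tailed).
t = (x̄ − μ₀)/(s/√n) = (707 − 730)/(124/√27) = -0.964
df = n − 1 = 26
p-value = P(T ≤ -0.964) ≈ 0.1720
Since p ≈ 0.1720 > α = 0.05, fail to reject H0; the data do not provide sufficient evidence against H0.

-0.964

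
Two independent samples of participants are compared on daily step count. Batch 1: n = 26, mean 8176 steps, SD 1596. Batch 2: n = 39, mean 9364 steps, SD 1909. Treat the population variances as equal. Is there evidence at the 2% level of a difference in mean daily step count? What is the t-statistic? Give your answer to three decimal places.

Let group 1 = batch 1, group 2 = batch 2. H0: μ_1 = μ_2; H1: μ_1 ≠ μ_2 (two-sample pooled-variance t-test, two-sided).
s_p² = [(26−1)·1596² + (39−1)·1909²]/(26+39−2) = 3208940
t = (8176 − 9364)/√[3208940·(1/26 + 1/39)] = -2.619
df = n₁ + n₂ − 2 = 63
Two-sided p-value ≈ 0.011
Since p ≈ 0.011 < α = 0.02, reject H0; the evidence is statistically significant.

-2.619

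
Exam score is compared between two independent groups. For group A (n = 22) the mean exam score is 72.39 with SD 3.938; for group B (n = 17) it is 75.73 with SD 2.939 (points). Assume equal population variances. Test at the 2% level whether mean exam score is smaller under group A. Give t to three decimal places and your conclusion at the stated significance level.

Let group 1 = group A, group 2 = group B. H0: μ_1 = μ_2; H1: μ_1 < μ_2 (two-sample pooled-variance t-test, left-tailed).
s_p² = [(22−1)·3.938² + (17−1)·2.939²]/(22+17−2) = 12.537
t = (72.39 − 75.73)/√[12.537·(1/22 + 1/17)] = -2.921
df = n₁ + n₂ − 2 = 37
p-value = P(T ≤ -2.921) ≈ 0.003
Since p ≈ 0.003 < α = 0.02, reject H0; the data support H1.

t = -2.921; reject H0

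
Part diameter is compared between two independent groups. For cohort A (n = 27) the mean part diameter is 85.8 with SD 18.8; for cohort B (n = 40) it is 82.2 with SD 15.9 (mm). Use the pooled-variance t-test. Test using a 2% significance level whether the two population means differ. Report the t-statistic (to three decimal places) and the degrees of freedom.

t = 0.844, df = 65

Let group 1 = cohort A, group 2 = cohort B. H0: μ_1 = μ_2; H1: μ_1 ≠ μ_2 (two-sample pooled-variance t-test, two-sided).
s_p² = [(27−1)·18.8² + (40−1)·15.9²]/(27+40−2) = 293.062
t = (85.8 − 82.2)/√[293.062·(1/27 + 1/40)] = 0.844
df = n₁ + n₂ − 2 = 65
Two-sided p-value ≈ 0.402
Since p ≈ 0.402 > α = 0.02, fail to reject H0; the evidence is not statistically significant.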